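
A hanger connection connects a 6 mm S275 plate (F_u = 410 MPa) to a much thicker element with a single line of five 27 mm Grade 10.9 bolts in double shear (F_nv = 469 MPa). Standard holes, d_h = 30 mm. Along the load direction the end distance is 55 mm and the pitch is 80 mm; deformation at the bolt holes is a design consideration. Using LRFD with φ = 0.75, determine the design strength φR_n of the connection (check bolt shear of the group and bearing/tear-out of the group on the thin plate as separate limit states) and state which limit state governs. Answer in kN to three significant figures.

531 kN (bearing governs)

Bolt shear: A_b = π·27²/4 = 572.6 mm²; R_n = 469 × 572.6 × 5 × 2 / 1000 = 2685 kN → 0.75 × 2685 = 2010 kN.
Bearing (1.2 l_c t F_u ≤ 2.4 d t F_u): upper limit = 2.4·27·6·410 / 1000 = 159.4 kN.
  Edge l_c = 55 − 30/2 = 40 → r_n = 118.1 kN; interior l_c = 80 − 30 = 50 → r_n = 147.6 kN.
  R_n,bearing = 1·118.1 + 4·147.6 = 708.5 kN → 0.75 × 708.5 = 531 kN.
Bearing governs: 531 kN.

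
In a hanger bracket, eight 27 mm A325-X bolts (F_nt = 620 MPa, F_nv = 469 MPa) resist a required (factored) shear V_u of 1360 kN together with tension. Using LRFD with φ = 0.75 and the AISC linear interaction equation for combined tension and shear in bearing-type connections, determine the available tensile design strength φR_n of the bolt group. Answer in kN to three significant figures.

A_b = π·27²/4 = 572.6 mm²; f_rv = 1360 × 1000 / (8 × 572.6) = 296.9 MPa.
F'_nt = 1.3 F_nt − (F_nt / φF_nv) f_rv = 1.3·620 − (620/(0.75·469))·296.9 = 282.7 MPa, capped at F_nt → F'_nt = 282.7 MPa.
R_n = F'_nt · A_b · n = 282.7 × 572.6 × 8 / 1000 = 1295 kN.
Design strength φR_n = 0.75 × 1295 = 971 kN.

971 kN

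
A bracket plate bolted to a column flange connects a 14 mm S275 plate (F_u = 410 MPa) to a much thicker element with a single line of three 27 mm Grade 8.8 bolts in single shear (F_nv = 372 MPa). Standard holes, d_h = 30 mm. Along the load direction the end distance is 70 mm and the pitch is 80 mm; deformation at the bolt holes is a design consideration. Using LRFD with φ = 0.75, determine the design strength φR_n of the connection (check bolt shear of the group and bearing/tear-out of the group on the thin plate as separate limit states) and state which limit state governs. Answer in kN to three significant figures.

479 kN (bolt shear governs)

Bolt shear: A_b = π·27²/4 = 572.6 mm²; R_n = 372 × 572.6 × 3 × 1 / 1000 = 639 kN → 0.75 × 639 = 479 kN.
Bearing (1.2 l_c t F_u ≤ 2.4 d t F_u): upper limit = 2.4·27·14·410 / 1000 = 372 kN.
  Edge l_c = 70 − 30/2 = 55 → r_n = 372 kN; interior l_c = 80 − 30 = 50 → r_n = 344.4 kN.
  R_n,bearing = 1·372 + 2·344.4 = 1061 kN → 0.75 × 1061 = 796 kN.
Bolt shear governs: 479 kN.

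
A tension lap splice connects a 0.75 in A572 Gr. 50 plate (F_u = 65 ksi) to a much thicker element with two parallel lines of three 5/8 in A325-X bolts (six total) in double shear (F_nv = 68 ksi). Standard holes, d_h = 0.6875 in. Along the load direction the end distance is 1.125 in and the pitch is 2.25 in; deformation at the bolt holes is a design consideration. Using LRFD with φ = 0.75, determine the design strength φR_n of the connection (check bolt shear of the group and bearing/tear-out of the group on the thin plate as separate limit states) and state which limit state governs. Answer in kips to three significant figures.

188 kips (bolt shear governs)

Bolt shear: A_b = π·0.625²/4 = 0.3068 in²; R_n = 68 × 0.3068 × 6 × 2 = 250.3 kips → 0.75 × 250.3 = 188 kips.
Bearing (1.2 l_c t F_u ≤ 2.4 d t F_u): upper limit = 2.4·0.625·0.75·65 = 73.12 kips.
  Edge l_c = 1.125 − 0.6875/2 = 0.7812 → r_n = 45.7 kips; interior l_c = 2.25 − 0.6875 = 1.562 → r_n = 73.12 kips.
  R_n,bearing = 2·45.7 + 4·73.12 = 383.9 kips → 0.75 × 383.9 = 288 kips.
Bolt shear governs: 188 kips.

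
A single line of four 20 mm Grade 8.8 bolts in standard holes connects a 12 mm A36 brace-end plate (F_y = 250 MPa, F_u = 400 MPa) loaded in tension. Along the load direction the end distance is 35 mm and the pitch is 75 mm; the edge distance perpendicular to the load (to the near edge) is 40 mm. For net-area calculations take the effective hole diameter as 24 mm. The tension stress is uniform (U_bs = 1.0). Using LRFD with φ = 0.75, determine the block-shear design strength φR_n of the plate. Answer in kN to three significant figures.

452 kN

Shear plane L_v = 35 + 3·75 = 260 mm; A_gv = 260 × 12 = 3120 mm².
A_nv = (260 − 3.5·24) × 12 = 2112 mm².
A_nt = (40 − 0.5·24) × 12 = 336 mm².
0.6 F_u A_nv = 506.9 kN; 0.6 F_y A_gv = 468 kN → shear yielding governs the shear term.
R_n = 468 + 1.0 × 400 × 336 / 1000 = 602.4 kN.
Design strength φR_n = 0.75 × 602.4 = 452 kN.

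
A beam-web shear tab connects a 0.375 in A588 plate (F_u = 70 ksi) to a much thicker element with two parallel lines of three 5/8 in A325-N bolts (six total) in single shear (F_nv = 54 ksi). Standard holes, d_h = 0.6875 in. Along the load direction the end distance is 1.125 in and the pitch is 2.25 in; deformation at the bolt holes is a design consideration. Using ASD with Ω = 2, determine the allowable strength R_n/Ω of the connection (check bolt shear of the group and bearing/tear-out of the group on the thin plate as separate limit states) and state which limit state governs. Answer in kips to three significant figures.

Bolt shear: A_b = π·0.625²/4 = 0.3068 in²; R_n = 54 × 0.3068 × 6 × 1 = 99.4 kips → 99.4 / 2 = 49.7 kips.
Bearing (1.2 l_c t F_u ≤ 2.4 d t F_u): upper limit = 2.4·0.625·0.375·70 = 39.38 kips.
  Edge l_c = 1.125 − 0.6875/2 = 0.7812 → r_n = 24.61 kips; interior l_c = 2.25 − 0.6875 = 1.562 → r_n = 39.38 kips.
  R_n,bearing = 2·24.61 + 4·39.38 = 206.7 kips → 206.7 / 2 = 103 kips.
Bolt shear governs: 49.7 kips.

49.7 kips (bolt shear governs)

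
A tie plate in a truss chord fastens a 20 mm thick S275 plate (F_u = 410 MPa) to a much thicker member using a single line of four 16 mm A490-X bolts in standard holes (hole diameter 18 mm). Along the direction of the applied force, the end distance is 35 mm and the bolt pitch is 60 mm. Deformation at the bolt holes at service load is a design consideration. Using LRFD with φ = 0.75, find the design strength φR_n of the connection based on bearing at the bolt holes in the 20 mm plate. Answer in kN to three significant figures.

900 kN

Per bolt r_n = 1.2 l_c t F_u ≤ 2.4 d t F_u; upper limit = 2.4 × 16 × 20 × 410 / 1000 = 314.9 kN.
Edge bolt: l_c = 35 − 18/2 = 26 mm → 1.2 × 26 × 20 × 410 / 1000 = 255.8 → r_n = 255.8 kN.
Interior bolts: l_c = 60 − 18 = 42 mm → 1.2 × 42 × 20 × 410 / 1000 = 413.3 → r_n = 314.9 kN.
R_n = 1 × 255.8 + 3 × 314.9 = 1200 kN.
Design strength φR_n = 0.75 × 1200 = 900 kN.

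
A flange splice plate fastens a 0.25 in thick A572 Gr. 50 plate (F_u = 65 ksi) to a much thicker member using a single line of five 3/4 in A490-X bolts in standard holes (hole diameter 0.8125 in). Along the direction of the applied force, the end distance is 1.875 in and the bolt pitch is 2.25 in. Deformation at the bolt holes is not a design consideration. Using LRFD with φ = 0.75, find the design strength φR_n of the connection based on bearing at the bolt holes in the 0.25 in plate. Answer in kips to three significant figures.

Per bolt r_n = 1.5 l_c t F_u ≤ 3.0 d t F_u; upper limit = 3.0 × 0.75 × 0.25 × 65 = 36.56 kips.
Edge bolt: l_c = 1.875 − 0.8125/2 = 1.469 in → 1.5 × 1.469 × 0.25 × 65 = 35.8 → r_n = 35.8 kips.
Interior bolts: l_c = 2.25 − 0.8125 = 1.438 in → 1.5 × 1.438 × 0.25 × 65 = 35.04 → r_n = 35.04 kips.
R_n = 1 × 35.8 + 4 × 35.04 = 176 kips.
Design strength φR_n = 0.75 × 176 = 132 kips.

132 kips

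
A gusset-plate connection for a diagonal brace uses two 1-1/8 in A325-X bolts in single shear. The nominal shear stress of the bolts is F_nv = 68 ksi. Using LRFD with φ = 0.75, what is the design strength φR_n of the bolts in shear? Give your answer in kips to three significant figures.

A_b = π × 1.125² / 4 = 0.994 in².
R_n = F_nv · A_b · n · n_s = 68 × 0.994 × 2 × 1 = 135.2 kips.
Design strength φR_n = 0.75 × 135.2 = 101 kips.

101 kips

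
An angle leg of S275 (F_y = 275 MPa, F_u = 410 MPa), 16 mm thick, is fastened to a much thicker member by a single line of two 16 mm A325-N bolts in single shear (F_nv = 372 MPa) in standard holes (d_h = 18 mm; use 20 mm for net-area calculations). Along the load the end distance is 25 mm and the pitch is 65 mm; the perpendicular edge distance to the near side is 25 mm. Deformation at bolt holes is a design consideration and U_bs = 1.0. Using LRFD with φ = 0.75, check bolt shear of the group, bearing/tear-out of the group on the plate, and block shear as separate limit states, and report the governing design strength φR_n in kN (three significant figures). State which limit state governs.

Bolt shear: A_b = π·16²/4 = 201.1 mm²; R_n = 372 × 201.1 × 2 × 1 / 1000 = 149.6 kN → 0.75 × 149.6 = 112 kN.
Bearing: edge l_c = 16, r_n = 126 kN; interior l_c = 47, r_n = 251.9 kN; R_n = 126 + 1·251.9 = 377.9 kN → 283 kN.
Block shear: A_gv = 1440, A_nv = 960, A_nt = 240 mm²; R_n = min(0.6F_uA_nv, 0.6F_yA_gv) + U_bs·F_u·A_nt = 334.6 kN → 251 kN.
Bolt shear governs: 112 kN.

112 kN (bolt shear governs)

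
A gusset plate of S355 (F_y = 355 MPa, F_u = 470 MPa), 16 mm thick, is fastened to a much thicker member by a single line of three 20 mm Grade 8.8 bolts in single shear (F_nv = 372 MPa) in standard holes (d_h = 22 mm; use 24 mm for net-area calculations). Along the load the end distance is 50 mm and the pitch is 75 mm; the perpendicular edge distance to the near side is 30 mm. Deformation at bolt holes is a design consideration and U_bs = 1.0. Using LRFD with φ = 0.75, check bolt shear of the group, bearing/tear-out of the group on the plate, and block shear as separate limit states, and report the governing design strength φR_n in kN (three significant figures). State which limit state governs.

Bolt shear: A_b = π·20²/4 = 314.2 mm²; R_n = 372 × 314.2 × 3 × 1 / 1000 = 350.6 kN → 0.75 × 350.6 = 263 kN.
Bearing: edge l_c = 39, r_n = 351.9 kN; interior l_c = 53, r_n = 361 kN; R_n = 351.9 + 2·361 = 1074 kN → 805 kN.
Block shear: A_gv = 3200, A_nv = 2240, A_nt = 288 mm²; R_n = min(0.6F_uA_nv, 0.6F_yA_gv) + U_bs·F_u·A_nt = 767 kN → 575 kN.
Bolt shear governs: 263 kN.

263 kN (bolt shear governs)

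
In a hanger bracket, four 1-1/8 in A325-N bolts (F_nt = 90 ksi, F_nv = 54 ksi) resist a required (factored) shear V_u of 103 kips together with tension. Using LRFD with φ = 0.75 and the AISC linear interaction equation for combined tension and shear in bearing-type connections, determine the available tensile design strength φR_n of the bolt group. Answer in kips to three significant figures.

177 kips

A_b = π·1.125²/4 = 0.994 in²; f_rv = 103 / (4 × 0.994) = 25.9 ksi.
F'_nt = 1.3 F_nt − (F_nt / φF_nv) f_rv = 1.3·90 − (90/(0.75·54))·25.9 = 59.43 ksi, capped at F_nt → F'_nt = 59.43 ksi.
R_n = F'_nt · A_b · n = 59.43 × 0.994 × 4 = 236.3 kips.
Design strength φR_n = 0.75 × 236.3 = 177 kips.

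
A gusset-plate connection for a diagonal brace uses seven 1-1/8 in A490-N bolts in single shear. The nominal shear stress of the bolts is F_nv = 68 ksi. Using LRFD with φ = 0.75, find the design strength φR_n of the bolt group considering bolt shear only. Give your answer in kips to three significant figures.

355 kips

A_b = π × 1.125² / 4 = 0.994 in².
R_n = F_nv · A_b · n · n_s = 68 × 0.994 × 7 × 1 = 473.2 kips.
Design strength φR_n = 0.75 × 473.2 = 355 kips.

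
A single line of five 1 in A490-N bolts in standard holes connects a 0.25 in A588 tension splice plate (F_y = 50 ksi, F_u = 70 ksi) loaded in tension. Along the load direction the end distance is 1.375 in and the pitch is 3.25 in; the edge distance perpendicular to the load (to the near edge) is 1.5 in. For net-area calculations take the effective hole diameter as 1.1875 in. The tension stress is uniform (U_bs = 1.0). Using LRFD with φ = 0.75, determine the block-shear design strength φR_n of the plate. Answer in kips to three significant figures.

Shear plane L_v = 1.375 + 4·3.25 = 14.38 in; A_gv = 14.38 × 0.25 = 3.594 in².
A_nv = (14.38 − 4.5·1.1875) × 0.25 = 2.258 in².
A_nt = (1.5 − 0.5·1.1875) × 0.25 = 0.2266 in².
0.6 F_u A_nv = 94.83 kips; 0.6 F_y A_gv = 107.8 kips → shear rupture governs the shear term.
R_n = 94.83 + 1.0 × 70 × 0.2266 = 110.7 kips.
Design strength φR_n = 0.75 × 110.7 = 83 kips.

83 kips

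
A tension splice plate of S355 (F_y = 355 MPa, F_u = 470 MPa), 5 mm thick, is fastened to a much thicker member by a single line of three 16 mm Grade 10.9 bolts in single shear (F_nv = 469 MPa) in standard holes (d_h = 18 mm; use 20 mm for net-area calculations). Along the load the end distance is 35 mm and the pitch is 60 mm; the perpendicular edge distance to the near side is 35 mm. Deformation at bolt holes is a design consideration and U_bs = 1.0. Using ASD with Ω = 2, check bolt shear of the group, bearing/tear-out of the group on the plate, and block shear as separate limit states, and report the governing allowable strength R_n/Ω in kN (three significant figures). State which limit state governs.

103 kN (block shear governs)

Bolt shear: A_b = π·16²/4 = 201.1 mm²; R_n = 469 × 201.1 × 3 × 1 / 1000 = 282.9 kN → 282.9 / 2 = 141 kN.
Bearing: edge l_c = 26, r_n = 73.32 kN; interior l_c = 42, r_n = 90.24 kN; R_n = 73.32 + 2·90.24 = 253.8 kN → 127 kN.
Block shear: A_gv = 775, A_nv = 525, A_nt = 125 mm²; R_n = min(0.6F_uA_nv, 0.6F_yA_gv) + U_bs·F_u·A_nt = 206.8 kN → 103 kN.
Block shear governs: 103 kN.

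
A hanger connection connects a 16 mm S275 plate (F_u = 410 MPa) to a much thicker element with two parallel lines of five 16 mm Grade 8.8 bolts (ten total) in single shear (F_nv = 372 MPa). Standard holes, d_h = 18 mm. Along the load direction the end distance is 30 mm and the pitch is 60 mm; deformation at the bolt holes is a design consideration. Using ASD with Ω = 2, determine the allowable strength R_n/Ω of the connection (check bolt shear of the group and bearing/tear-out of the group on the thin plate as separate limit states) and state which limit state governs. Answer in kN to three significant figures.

374 kN (bolt shear governs)

Bolt shear: A_b = π·16²/4 = 201.1 mm²; R_n = 372 × 201.1 × 10 × 1 / 1000 = 748 kN → 748 / 2 = 374 kN.
Bearing (1.2 l_c t F_u ≤ 2.4 d t F_u): upper limit = 2.4·16·16·410 / 1000 = 251.9 kN.
  Edge l_c = 30 − 18/2 = 21 → r_n = 165.3 kN; interior l_c = 60 − 18 = 42 → r_n = 251.9 kN.
  R_n,bearing = 2·165.3 + 8·251.9 = 2346 kN → 2346 / 2 = 1170 kN.
Bolt shear governs: 374 kN.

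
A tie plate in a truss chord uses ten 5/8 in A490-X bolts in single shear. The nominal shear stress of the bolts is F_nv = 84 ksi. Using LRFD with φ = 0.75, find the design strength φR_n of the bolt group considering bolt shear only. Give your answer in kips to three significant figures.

193 kips

A_b = π × 0.625² / 4 = 0.3068 in².
R_n = F_nv · A_b · n · n_s = 84 × 0.3068 × 10 × 1 = 257.7 kips.
Design strength φR_n = 0.75 × 257.7 = 193 kips.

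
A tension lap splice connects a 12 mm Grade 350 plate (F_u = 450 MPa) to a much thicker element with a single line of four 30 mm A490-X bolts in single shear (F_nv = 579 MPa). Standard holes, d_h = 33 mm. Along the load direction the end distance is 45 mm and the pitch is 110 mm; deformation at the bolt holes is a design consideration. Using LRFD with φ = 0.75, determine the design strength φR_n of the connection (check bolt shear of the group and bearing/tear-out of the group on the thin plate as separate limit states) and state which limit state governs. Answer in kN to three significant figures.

1010 kN (bearing governs)

Bolt shear: A_b = π·30²/4 = 706.9 mm²; R_n = 579 × 706.9 × 4 × 1 / 1000 = 1637 kN → 0.75 × 1637 = 1230 kN.
Bearing (1.2 l_c t F_u ≤ 2.4 d t F_u): upper limit = 2.4·30·12·450 / 1000 = 388.8 kN.
  Edge l_c = 45 − 33/2 = 28.5 → r_n = 184.7 kN; interior l_c = 110 − 33 = 77 → r_n = 388.8 kN.
  R_n,bearing = 1·184.7 + 3·388.8 = 1351 kN → 0.75 × 1351 = 1010 kN.
Bearing governs: 1010 kN.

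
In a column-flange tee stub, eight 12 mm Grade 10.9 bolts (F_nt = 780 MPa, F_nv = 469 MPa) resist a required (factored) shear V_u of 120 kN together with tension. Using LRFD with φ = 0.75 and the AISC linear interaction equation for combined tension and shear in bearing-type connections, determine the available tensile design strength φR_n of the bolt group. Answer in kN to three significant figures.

489 kN

A_b = π·12²/4 = 113.1 mm²; f_rv = 120 × 1000 / (8 × 113.1) = 132.6 MPa.
F'_nt = 1.3 F_nt − (F_nt / φF_nv) f_rv = 1.3·780 − (780/(0.75·469))·132.6 = 719.9 MPa, capped at F_nt → F'_nt = 719.9 MPa.
R_n = F'_nt · A_b · n = 719.9 × 113.1 × 8 / 1000 = 651.3 kN.
Design strength φR_n = 0.75 × 651.3 = 489 kN.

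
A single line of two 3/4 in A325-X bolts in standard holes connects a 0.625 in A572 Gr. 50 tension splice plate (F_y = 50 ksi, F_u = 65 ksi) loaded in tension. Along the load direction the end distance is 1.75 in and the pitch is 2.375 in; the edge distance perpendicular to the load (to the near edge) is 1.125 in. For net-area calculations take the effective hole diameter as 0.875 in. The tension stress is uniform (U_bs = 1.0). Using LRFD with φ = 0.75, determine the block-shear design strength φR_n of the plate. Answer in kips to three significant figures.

Shear plane L_v = 1.75 + 1·2.375 = 4.125 in; A_gv = 4.125 × 0.625 = 2.578 in².
A_nv = (4.125 − 1.5·0.875) × 0.625 = 1.758 in².
A_nt = (1.125 − 0.5·0.875) × 0.625 = 0.4297 in².
0.6 F_u A_nv = 68.55 kips; 0.6 F_y A_gv = 77.34 kips → shear rupture governs the shear term.
R_n = 68.55 + 1.0 × 65 × 0.4297 = 96.48 kips.
Design strength φR_n = 0.75 × 96.48 = 72.4 kips.

72.4 kips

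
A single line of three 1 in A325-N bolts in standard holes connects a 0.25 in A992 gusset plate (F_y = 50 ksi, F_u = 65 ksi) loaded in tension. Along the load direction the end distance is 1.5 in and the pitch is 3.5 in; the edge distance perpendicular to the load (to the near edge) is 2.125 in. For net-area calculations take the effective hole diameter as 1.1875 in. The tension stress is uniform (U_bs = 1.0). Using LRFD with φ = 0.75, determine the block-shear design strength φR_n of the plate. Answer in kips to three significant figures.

59.1 kips

Shear plane L_v = 1.5 + 2·3.5 = 8.5 in; A_gv = 8.5 × 0.25 = 2.125 in².
A_nv = (8.5 − 2.5·1.1875) × 0.25 = 1.383 in².
A_nt = (2.125 − 0.5·1.1875) × 0.25 = 0.3828 in².
0.6 F_u A_nv = 53.93 kips; 0.6 F_y A_gv = 63.75 kips → shear rupture governs the shear term.
R_n = 53.93 + 1.0 × 65 × 0.3828 = 78.81 kips.
Design strength φR_n = 0.75 × 78.81 = 59.1 kips.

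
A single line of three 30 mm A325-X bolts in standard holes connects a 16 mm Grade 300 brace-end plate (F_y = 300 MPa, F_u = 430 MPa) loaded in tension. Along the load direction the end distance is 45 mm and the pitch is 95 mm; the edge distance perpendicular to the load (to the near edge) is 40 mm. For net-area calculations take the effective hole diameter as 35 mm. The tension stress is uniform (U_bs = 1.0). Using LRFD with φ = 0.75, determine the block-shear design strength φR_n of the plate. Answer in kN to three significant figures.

573 kN

Shear plane L_v = 45 + 2·95 = 235 mm; A_gv = 235 × 16 = 3760 mm².
A_nv = (235 − 2.5·35) × 16 = 2360 mm².
A_nt = (40 − 0.5·35) × 16 = 360 mm².
0.6 F_u A_nv = 608.9 kN; 0.6 F_y A_gv = 676.8 kN → shear rupture governs the shear term.
R_n = 608.9 + 1.0 × 430 × 360 / 1000 = 763.7 kN.
Design strength φR_n = 0.75 × 763.7 = 573 kN.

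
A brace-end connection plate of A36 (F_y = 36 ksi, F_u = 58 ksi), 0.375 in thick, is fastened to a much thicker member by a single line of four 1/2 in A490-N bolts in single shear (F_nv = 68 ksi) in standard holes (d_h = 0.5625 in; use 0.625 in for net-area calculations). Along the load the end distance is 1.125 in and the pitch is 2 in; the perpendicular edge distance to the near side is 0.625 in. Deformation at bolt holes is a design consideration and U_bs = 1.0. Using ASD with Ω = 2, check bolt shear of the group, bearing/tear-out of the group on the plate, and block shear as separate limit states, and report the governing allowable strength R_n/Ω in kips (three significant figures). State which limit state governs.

26.7 kips (bolt shear governs)

Bolt shear: A_b = π·0.5²/4 = 0.1963 in²; R_n = 68 × 0.1963 × 4 × 1 = 53.41 kips → 53.41 / 2 = 26.7 kips.
Bearing: edge l_c = 0.8438, r_n = 22.02 kips; interior l_c = 1.438, r_n = 26.1 kips; R_n = 22.02 + 3·26.1 = 100.3 kips → 50.2 kips.
Block shear: A_gv = 2.672, A_nv = 1.852, A_nt = 0.1172 in²; R_n = min(0.6F_uA_nv, 0.6F_yA_gv) + U_bs·F_u·A_nt = 64.51 kips → 32.3 kips.
Bolt shear governs: 26.7 kips.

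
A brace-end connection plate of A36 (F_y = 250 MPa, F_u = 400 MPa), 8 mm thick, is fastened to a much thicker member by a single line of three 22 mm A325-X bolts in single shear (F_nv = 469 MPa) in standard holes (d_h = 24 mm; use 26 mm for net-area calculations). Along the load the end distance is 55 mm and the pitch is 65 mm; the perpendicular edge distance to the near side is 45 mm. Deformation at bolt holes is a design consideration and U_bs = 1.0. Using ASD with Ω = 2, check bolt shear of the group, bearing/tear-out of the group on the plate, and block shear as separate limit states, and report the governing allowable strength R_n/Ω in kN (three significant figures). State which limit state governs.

162 kN (block shear governs)

Bolt shear: A_b = π·22²/4 = 380.1 mm²; R_n = 469 × 380.1 × 3 × 1 / 1000 = 534.8 kN → 534.8 / 2 = 267 kN.
Bearing: edge l_c = 43, r_n = 165.1 kN; interior l_c = 41, r_n = 157.4 kN; R_n = 165.1 + 2·157.4 = 480 kN → 240 kN.
Block shear: A_gv = 1480, A_nv = 960, A_nt = 256 mm²; R_n = min(0.6F_uA_nv, 0.6F_yA_gv) + U_bs·F_u·A_nt = 324.4 kN → 162 kN.
Block shear governs: 162 kN.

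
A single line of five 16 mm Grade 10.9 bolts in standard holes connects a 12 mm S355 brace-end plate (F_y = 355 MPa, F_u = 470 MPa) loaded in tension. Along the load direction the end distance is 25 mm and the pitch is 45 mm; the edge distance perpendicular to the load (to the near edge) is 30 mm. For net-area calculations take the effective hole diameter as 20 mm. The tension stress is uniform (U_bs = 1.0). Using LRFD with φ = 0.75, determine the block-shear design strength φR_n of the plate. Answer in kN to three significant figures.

376 kN

Shear plane L_v = 25 + 4·45 = 205 mm; A_gv = 205 × 12 = 2460 mm².
A_nv = (205 − 4.5·20) × 12 = 1380 mm².
A_nt = (30 − 0.5·20) × 12 = 240 mm².
0.6 F_u A_nv = 389.2 kN; 0.6 F_y A_gv = 524 kN → shear rupture governs the shear term.
R_n = 389.2 + 1.0 × 470 × 240 / 1000 = 502 kN.
Design strength φR_n = 0.75 × 502 = 376 kN.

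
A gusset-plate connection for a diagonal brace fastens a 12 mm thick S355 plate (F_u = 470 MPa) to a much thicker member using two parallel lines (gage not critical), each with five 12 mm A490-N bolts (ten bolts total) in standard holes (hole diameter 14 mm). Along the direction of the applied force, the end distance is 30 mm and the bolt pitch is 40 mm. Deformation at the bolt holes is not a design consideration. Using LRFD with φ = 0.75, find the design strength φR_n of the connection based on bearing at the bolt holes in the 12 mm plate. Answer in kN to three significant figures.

Per bolt r_n = 1.5 l_c t F_u ≤ 3.0 d t F_u; upper limit = 3.0 × 12 × 12 × 470 / 1000 = 203 kN.
Edge bolt: l_c = 30 − 14/2 = 23 mm → 1.5 × 23 × 12 × 470 / 1000 = 194.6 → r_n = 194.6 kN.
Interior bolts: l_c = 40 − 14 = 26 mm → 1.5 × 26 × 12 × 470 / 1000 = 220 → r_n = 203 kN.
R_n = 2 × 194.6 + 8 × 203 = 2013 kN.
Design strength φR_n = 0.75 × 2013 = 1510 kN.

1510 kN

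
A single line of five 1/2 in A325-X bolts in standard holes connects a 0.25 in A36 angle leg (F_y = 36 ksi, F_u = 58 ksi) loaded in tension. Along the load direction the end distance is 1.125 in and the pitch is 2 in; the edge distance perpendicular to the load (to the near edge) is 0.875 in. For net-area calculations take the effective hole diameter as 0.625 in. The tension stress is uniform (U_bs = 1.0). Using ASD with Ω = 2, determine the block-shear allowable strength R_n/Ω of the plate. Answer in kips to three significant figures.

Shear plane L_v = 1.125 + 4·2 = 9.125 in; A_gv = 9.125 × 0.25 = 2.281 in².
A_nv = (9.125 − 4.5·0.625) × 0.25 = 1.578 in².
A_nt = (0.875 − 0.5·0.625) × 0.25 = 0.1406 in².
0.6 F_u A_nv = 54.92 kips; 0.6 F_y A_gv = 49.27 kips → shear yielding governs the shear term.
R_n = 49.27 + 1.0 × 58 × 0.1406 = 57.43 kips.
Allowable strength R_n/Ω = 57.43 / 2 = 28.7 kips.

28.7 kips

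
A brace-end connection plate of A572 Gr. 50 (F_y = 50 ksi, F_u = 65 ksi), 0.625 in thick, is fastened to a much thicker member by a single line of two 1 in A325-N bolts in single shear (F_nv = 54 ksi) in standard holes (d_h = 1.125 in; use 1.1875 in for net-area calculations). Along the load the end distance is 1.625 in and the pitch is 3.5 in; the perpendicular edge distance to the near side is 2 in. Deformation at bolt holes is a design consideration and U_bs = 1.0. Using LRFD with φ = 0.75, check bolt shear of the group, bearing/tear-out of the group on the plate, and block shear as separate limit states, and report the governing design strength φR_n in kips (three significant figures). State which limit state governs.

63.6 kips (bolt shear governs)

Bolt shear: A_b = π·1²/4 = 0.7854 in²; R_n = 54 × 0.7854 × 2 × 1 = 84.82 kips → 0.75 × 84.82 = 63.6 kips.
Bearing: edge l_c = 1.062, r_n = 51.8 kips; interior l_c = 2.375, r_n = 97.5 kips; R_n = 51.8 + 1·97.5 = 149.3 kips → 112 kips.
Block shear: A_gv = 3.203, A_nv = 2.09, A_nt = 0.8789 in²; R_n = min(0.6F_uA_nv, 0.6F_yA_gv) + U_bs·F_u·A_nt = 138.6 kips → 104 kips.
Bolt shear governs: 63.6 kips.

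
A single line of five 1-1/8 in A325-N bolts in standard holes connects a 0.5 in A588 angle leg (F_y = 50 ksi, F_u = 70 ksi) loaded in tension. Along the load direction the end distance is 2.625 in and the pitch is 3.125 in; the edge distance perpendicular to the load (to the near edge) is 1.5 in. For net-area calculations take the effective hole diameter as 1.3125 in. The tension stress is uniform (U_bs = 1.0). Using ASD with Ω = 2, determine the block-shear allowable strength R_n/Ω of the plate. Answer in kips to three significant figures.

Shear plane L_v = 2.625 + 4·3.125 = 15.12 in; A_gv = 15.12 × 0.5 = 7.562 in².
A_nv = (15.12 − 4.5·1.3125) × 0.5 = 4.609 in².
A_nt = (1.5 − 0.5·1.3125) × 0.5 = 0.4219 in².
0.6 F_u A_nv = 193.6 kips; 0.6 F_y A_gv = 226.9 kips → shear rupture governs the shear term.
R_n = 193.6 + 1.0 × 70 × 0.4219 = 223.1 kips.
Allowable strength R_n/Ω = 223.1 / 2 = 112 kips.

112 kips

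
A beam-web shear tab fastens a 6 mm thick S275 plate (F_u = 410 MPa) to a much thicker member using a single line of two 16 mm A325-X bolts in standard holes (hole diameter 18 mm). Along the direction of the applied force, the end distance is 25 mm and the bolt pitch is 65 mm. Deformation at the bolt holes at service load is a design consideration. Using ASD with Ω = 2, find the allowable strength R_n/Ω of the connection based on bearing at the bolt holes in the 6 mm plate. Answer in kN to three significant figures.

Per bolt r_n = 1.2 l_c t F_u ≤ 2.4 d t F_u; upper limit = 2.4 × 16 × 6 × 410 / 1000 = 94.46 kN.
Edge bolt: l_c = 25 − 18/2 = 16 mm → 1.2 × 16 × 6 × 410 / 1000 = 47.23 → r_n = 47.23 kN.
Interior bolts: l_c = 65 − 18 = 47 mm → 1.2 × 47 × 6 × 410 / 1000 = 138.7 → r_n = 94.46 kN.
R_n = 1 × 47.23 + 1 × 94.46 = 141.7 kN.
Allowable strength R_n/Ω = 141.7 / 2 = 70.8 kN.

70.8 kN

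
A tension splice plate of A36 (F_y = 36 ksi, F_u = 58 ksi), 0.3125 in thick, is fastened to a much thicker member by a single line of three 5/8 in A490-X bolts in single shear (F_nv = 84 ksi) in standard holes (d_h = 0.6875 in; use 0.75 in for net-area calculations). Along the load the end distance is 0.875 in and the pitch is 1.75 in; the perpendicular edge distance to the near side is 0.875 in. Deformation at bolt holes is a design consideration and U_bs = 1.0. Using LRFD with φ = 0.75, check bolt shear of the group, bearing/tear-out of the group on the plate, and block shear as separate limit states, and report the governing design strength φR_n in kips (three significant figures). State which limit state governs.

27.2 kips (block shear governs)

Bolt shear: A_b = π·0.625²/4 = 0.3068 in²; R_n = 84 × 0.3068 × 3 × 1 = 77.31 kips → 0.75 × 77.31 = 58 kips.
Bearing: edge l_c = 0.5312, r_n = 11.55 kips; interior l_c = 1.062, r_n = 23.11 kips; R_n = 11.55 + 2·23.11 = 57.77 kips → 43.3 kips.
Block shear: A_gv = 1.367, A_nv = 0.7812, A_nt = 0.1562 in²; R_n = min(0.6F_uA_nv, 0.6F_yA_gv) + U_bs·F_u·A_nt = 36.25 kips → 27.2 kips.
Block shear governs: 27.2 kips.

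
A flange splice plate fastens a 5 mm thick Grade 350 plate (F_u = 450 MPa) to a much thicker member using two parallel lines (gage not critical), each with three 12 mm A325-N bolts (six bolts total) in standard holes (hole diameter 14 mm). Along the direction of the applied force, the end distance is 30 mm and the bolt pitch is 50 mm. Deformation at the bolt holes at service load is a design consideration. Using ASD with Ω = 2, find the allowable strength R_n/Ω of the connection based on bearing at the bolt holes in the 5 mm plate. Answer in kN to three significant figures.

192 kN

Per bolt r_n = 1.2 l_c t F_u ≤ 2.4 d t F_u; upper limit = 2.4 × 12 × 5 × 450 / 1000 = 64.8 kN.
Edge bolt: l_c = 30 − 14/2 = 23 mm → 1.2 × 23 × 5 × 450 / 1000 = 62.1 → r_n = 62.1 kN.
Interior bolts: l_c = 50 − 14 = 36 mm → 1.2 × 36 × 5 × 450 / 1000 = 97.2 → r_n = 64.8 kN.
R_n = 2 × 62.1 + 4 × 64.8 = 383.4 kN.
Allowable strength R_n/Ω = 383.4 / 2 = 192 kN.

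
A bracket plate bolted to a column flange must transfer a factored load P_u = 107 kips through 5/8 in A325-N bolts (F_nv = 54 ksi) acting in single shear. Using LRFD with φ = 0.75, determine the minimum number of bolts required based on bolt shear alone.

A_b = π·0.625²/4 = 0.3068 in².
Per-bolt design strength φR_n = 0.75 × 54 × 0.3068 × 1 = 12.43 kips.
n ≥ 107 / 12.43 = 8.612 → use 9 bolts.

9 bolts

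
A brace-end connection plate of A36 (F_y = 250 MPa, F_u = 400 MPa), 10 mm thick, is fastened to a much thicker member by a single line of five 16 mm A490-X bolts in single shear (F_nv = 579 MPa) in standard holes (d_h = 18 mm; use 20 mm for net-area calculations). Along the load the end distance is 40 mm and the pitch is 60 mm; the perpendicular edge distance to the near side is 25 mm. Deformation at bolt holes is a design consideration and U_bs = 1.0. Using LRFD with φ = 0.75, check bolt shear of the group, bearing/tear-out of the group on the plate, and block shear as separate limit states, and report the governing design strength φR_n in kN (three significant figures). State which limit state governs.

Bolt shear: A_b = π·16²/4 = 201.1 mm²; R_n = 579 × 201.1 × 5 × 1 / 1000 = 582.1 kN → 0.75 × 582.1 = 437 kN.
Bearing: edge l_c = 31, r_n = 148.8 kN; interior l_c = 42, r_n = 153.6 kN; R_n = 148.8 + 4·153.6 = 763.2 kN → 572 kN.
Block shear: A_gv = 2800, A_nv = 1900, A_nt = 150 mm²; R_n = min(0.6F_uA_nv, 0.6F_yA_gv) + U_bs·F_u·A_nt = 480 kN → 360 kN.
Block shear governs: 360 kN.

360 kN (block shear governs)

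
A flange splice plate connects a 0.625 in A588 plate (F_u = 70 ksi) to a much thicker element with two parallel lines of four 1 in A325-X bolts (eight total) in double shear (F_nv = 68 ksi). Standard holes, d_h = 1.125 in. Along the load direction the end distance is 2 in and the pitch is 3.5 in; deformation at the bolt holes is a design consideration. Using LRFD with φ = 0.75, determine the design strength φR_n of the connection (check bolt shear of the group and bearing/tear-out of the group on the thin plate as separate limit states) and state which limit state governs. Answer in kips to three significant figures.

Bolt shear: A_b = π·1²/4 = 0.7854 in²; R_n = 68 × 0.7854 × 8 × 2 = 854.5 kips → 0.75 × 854.5 = 641 kips.
Bearing (1.2 l_c t F_u ≤ 2.4 d t F_u): upper limit = 2.4·1·0.625·70 = 105 kips.
  Edge l_c = 2 − 1.125/2 = 1.438 → r_n = 75.47 kips; interior l_c = 3.5 − 1.125 = 2.375 → r_n = 105 kips.
  R_n,bearing = 2·75.47 + 6·105 = 780.9 kips → 0.75 × 780.9 = 586 kips.
Bearing governs: 586 kips.

586 kips (bearing governs)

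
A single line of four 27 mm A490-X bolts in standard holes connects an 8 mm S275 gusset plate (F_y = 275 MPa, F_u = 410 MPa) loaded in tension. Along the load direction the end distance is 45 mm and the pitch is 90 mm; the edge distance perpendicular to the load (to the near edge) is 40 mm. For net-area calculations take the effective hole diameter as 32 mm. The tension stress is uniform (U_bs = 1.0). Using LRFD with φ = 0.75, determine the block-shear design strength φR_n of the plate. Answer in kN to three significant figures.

359 kN

Shear plane L_v = 45 + 3·90 = 315 mm; A_gv = 315 × 8 = 2520 mm².
A_nv = (315 − 3.5·32) × 8 = 1624 mm².
A_nt = (40 − 0.5·32) × 8 = 192 mm².
0.6 F_u A_nv = 399.5 kN; 0.6 F_y A_gv = 415.8 kN → shear rupture governs the shear term.
R_n = 399.5 + 1.0 × 410 × 192 / 1000 = 478.2 kN.
Design strength φR_n = 0.75 × 478.2 = 359 kN.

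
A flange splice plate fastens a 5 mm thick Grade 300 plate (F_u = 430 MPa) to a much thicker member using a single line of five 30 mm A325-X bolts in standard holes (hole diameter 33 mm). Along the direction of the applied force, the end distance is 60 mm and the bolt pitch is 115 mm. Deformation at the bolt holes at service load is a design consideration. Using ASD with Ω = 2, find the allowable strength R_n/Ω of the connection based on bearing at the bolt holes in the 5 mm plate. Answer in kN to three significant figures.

Per bolt r_n = 1.2 l_c t F_u ≤ 2.4 d t F_u; upper limit = 2.4 × 30 × 5 × 430 / 1000 = 154.8 kN.
Edge bolt: l_c = 60 − 33/2 = 43.5 mm → 1.2 × 43.5 × 5 × 430 / 1000 = 112.2 → r_n = 112.2 kN.
Interior bolts: l_c = 115 − 33 = 82 mm → 1.2 × 82 × 5 × 430 / 1000 = 211.6 → r_n = 154.8 kN.
R_n = 1 × 112.2 + 4 × 154.8 = 731.4 kN.
Allowable strength R_n/Ω = 731.4 / 2 = 366 kN.

366 kN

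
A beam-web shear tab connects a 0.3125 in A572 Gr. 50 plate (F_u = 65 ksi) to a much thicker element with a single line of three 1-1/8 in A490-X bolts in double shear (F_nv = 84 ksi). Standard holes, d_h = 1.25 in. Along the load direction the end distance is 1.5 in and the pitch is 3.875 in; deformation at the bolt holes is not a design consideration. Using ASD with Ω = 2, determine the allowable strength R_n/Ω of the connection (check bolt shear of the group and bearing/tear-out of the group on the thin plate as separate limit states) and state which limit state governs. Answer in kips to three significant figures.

81.9 kips (bearing governs)

Bolt shear: A_b = π·1.125²/4 = 0.994 in²; R_n = 84 × 0.994 × 3 × 2 = 501 kips → 501 / 2 = 250 kips.
Bearing (1.5 l_c t F_u ≤ 3.0 d t F_u): upper limit = 3.0·1.125·0.3125·65 = 68.55 kips.
  Edge l_c = 1.5 − 1.25/2 = 0.875 → r_n = 26.66 kips; interior l_c = 3.875 − 1.25 = 2.625 → r_n = 68.55 kips.
  R_n,bearing = 1·26.66 + 2·68.55 = 163.8 kips → 163.8 / 2 = 81.9 kips.
Bearing governs: 81.9 kips.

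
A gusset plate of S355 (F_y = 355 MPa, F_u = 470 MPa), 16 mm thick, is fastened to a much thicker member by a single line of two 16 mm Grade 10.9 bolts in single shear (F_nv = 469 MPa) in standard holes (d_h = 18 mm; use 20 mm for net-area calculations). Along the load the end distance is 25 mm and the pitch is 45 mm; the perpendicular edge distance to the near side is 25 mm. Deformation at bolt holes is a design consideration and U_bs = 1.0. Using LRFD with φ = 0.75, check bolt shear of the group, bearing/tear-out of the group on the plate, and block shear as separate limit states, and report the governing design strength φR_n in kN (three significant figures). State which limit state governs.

141 kN (bolt shear governs)

Bolt shear: A_b = π·16²/4 = 201.1 mm²; R_n = 469 × 201.1 × 2 × 1 / 1000 = 188.6 kN → 0.75 × 188.6 = 141 kN.
Bearing: edge l_c = 16, r_n = 144.4 kN; interior l_c = 27, r_n = 243.6 kN; R_n = 144.4 + 1·243.6 = 388 kN → 291 kN.
Block shear: A_gv = 1120, A_nv = 640, A_nt = 240 mm²; R_n = min(0.6F_uA_nv, 0.6F_yA_gv) + U_bs·F_u·A_nt = 293.3 kN → 220 kN.
Bolt shear governs: 141 kN.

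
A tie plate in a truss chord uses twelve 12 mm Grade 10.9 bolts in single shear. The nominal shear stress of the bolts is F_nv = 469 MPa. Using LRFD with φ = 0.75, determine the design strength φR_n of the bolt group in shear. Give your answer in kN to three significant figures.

477 kN

A_b = π × 12² / 4 = 113.1 mm².
R_n = F_nv · A_b · n · n_s = 469 × 113.1 × 12 × 1 / 1000 = 636.5 kN.
Design strength φR_n = 0.75 × 636.5 = 477 kN.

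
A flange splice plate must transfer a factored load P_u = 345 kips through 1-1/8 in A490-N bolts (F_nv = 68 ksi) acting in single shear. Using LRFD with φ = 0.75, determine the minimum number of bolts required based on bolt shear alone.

7 bolts

A_b = π·1.125²/4 = 0.994 in².
Per-bolt design strength φR_n = 0.75 × 68 × 0.994 × 1 = 50.69 kips.
n ≥ 345 / 50.69 = 6.805 → use 7 bolts.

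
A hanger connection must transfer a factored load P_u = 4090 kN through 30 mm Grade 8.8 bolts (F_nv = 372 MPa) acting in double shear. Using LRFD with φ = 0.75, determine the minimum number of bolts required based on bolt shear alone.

11 bolts

A_b = π·30²/4 = 706.9 mm².
Per-bolt design strength φR_n = 0.75 × 372 × 706.9 × 2 / 1000 = 394.4 kN.
n ≥ 4090 / 394.4 = 10.37 → use 11 bolts.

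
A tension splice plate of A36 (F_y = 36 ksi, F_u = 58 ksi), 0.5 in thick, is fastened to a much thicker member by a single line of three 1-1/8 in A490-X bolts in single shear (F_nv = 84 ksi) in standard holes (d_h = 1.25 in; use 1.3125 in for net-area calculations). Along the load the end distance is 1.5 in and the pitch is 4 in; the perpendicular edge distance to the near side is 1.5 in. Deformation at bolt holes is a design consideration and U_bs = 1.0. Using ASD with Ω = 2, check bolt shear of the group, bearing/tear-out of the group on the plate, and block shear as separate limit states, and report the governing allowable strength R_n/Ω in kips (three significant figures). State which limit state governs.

63.5 kips (block shear governs)

Bolt shear: A_b = π·1.125²/4 = 0.994 in²; R_n = 84 × 0.994 × 3 × 1 = 250.5 kips → 250.5 / 2 = 125 kips.
Bearing: edge l_c = 0.875, r_n = 30.45 kips; interior l_c = 2.75, r_n = 78.3 kips; R_n = 30.45 + 2·78.3 = 187.1 kips → 93.5 kips.
Block shear: A_gv = 4.75, A_nv = 3.109, A_nt = 0.4219 in²; R_n = min(0.6F_uA_nv, 0.6F_yA_gv) + U_bs·F_u·A_nt = 127.1 kips → 63.5 kips.
Block shear governs: 63.5 kips.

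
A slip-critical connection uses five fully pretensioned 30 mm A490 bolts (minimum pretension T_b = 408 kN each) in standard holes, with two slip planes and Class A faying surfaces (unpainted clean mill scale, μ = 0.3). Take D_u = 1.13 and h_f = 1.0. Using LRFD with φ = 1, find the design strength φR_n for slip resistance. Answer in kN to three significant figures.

1380 kN

R_n = μ · D_u · h_f · T_b · n_s · n_b = 0.3 × 1.13 × 1.0 × 408 × 2 × 5 = 1383 kN.
Design strength φR_n = 1 × 1383 = 1380 kN.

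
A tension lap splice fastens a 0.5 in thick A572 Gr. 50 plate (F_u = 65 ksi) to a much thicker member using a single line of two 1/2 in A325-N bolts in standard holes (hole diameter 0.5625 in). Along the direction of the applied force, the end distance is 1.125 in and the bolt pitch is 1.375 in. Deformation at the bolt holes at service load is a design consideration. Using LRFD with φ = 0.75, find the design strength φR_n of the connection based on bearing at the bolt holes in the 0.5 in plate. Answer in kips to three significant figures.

48.4 kips

Per bolt r_n = 1.2 l_c t F_u ≤ 2.4 d t F_u; upper limit = 2.4 × 0.5 × 0.5 × 65 = 39 kips.
Edge bolt: l_c = 1.125 − 0.5625/2 = 0.8438 in → 1.2 × 0.8438 × 0.5 × 65 = 32.91 → r_n = 32.91 kips.
Interior bolts: l_c = 1.375 − 0.5625 = 0.8125 in → 1.2 × 0.8125 × 0.5 × 65 = 31.69 → r_n = 31.69 kips.
R_n = 1 × 32.91 + 1 × 31.69 = 64.59 kips.
Design strength φR_n = 0.75 × 64.59 = 48.4 kips.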